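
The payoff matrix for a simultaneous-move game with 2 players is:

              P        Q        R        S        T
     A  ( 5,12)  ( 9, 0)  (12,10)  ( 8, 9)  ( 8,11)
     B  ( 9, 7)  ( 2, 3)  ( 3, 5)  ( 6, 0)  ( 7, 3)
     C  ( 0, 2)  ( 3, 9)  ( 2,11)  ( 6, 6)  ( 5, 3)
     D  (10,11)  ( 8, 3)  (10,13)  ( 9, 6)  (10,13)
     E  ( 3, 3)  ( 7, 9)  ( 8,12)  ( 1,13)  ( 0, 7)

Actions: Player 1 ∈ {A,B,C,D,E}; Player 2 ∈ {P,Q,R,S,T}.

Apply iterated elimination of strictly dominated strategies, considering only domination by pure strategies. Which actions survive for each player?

P1 drop B (D beats it: P:10>9 Q:8>2 R:10>3 S:9>6 T:10>7)
P1 drop C (A beats it: P:5>0 Q:9>3 R:12>2 S:8>6 T:8>5)
P1 drop E (A beats it: P:5>3 Q:9>7 R:12>8 S:8>1 T:8>0)
P2 drop Q (P beats it: A:12>0 D:11>3)
P2 drop S (P beats it: A:12>9 D:11>6)
P1→{A,D} P2→{P,R,T}

IESDS → P1:{A,D} P2:{P,R,T}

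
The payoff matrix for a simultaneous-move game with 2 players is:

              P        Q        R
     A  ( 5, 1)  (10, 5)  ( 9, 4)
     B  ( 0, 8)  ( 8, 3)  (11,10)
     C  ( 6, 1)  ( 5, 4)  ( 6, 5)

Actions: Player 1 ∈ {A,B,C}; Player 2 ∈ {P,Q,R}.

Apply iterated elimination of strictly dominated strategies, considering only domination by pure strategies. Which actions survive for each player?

IESDS → P1:{A,B} P2:{Q,R}

P2 drop P (R beats it: A:4>1 B:10>8 C:5>1)
P1 drop C (A beats it: Q:10>5 R:9>6)
P1→{A,B} P2→{Q,R}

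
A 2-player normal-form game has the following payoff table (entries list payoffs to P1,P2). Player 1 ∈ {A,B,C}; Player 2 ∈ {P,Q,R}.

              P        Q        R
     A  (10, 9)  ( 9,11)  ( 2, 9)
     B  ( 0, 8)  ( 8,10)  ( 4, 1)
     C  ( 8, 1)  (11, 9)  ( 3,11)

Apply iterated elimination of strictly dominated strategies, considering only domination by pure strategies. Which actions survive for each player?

IESDS → P1:{B,C} P2:{Q,R}

P2 drop P (Q beats it: A:11>9 B:10>8 C:9>1)
P1 drop A (C beats it: Q:11>9 R:3>2)
P1→{B,C} P2→{Q,R}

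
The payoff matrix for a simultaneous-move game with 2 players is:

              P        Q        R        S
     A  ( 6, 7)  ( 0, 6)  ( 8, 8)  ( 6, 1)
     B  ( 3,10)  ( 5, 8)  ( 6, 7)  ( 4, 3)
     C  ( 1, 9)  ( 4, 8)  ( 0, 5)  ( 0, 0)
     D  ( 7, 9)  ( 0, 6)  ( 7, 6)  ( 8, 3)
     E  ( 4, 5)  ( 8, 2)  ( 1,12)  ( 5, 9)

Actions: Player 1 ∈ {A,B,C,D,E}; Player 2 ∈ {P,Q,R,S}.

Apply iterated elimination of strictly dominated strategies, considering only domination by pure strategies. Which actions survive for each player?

P1 drop C (B beats it: P:3>1 Q:5>4 R:6>0 S:4>0)
P2 drop Q (P beats it: A:7>6 B:10>8 D:9>6 E:5>2)
P1 drop B (A beats it: P:6>3 R:8>6 S:6>4)
P1 drop E (A beats it: P:6>4 R:8>1 S:6>5)
P2 drop S (P beats it: A:7>1 D:9>3)
P1→{A,D} P2→{P,R}

Remaining: P1:{A,D} P2:{P,R}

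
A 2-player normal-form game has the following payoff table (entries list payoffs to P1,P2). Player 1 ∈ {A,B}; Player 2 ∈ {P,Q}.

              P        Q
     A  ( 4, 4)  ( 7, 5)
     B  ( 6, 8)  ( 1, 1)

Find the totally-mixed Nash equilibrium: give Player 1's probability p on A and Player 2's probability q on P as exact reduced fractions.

p=7/8, q=3/4

P1 indiff ⇒ q·4+(1-q)·7 = q·6+(1-q)·1 ⇒ q(-2) = (1-q)(-6) ⇒ q = 3/4
P2 indiff ⇒ p·4+(1-p)·8 = p·5+(1-p)·1 ⇒ p(-1) = (1-p)(-7) ⇒ p = 7/8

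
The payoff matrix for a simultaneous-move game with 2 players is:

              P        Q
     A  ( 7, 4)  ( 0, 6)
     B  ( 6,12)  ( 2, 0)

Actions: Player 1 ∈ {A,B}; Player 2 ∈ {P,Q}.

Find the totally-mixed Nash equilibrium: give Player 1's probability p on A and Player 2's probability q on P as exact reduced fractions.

P1 mixes 6/7 on A; P2 mixes 2/3 on P

P1 indiff ⇒ q·7+(1-q)·0 = q·6+(1-q)·2 ⇒ q(1) = (1-q)(2) ⇒ q = 2/3
P2 indiff ⇒ p·4+(1-p)·12 = p·6+(1-p)·0 ⇒ p(-2) = (1-p)(-12) ⇒ p = 6/7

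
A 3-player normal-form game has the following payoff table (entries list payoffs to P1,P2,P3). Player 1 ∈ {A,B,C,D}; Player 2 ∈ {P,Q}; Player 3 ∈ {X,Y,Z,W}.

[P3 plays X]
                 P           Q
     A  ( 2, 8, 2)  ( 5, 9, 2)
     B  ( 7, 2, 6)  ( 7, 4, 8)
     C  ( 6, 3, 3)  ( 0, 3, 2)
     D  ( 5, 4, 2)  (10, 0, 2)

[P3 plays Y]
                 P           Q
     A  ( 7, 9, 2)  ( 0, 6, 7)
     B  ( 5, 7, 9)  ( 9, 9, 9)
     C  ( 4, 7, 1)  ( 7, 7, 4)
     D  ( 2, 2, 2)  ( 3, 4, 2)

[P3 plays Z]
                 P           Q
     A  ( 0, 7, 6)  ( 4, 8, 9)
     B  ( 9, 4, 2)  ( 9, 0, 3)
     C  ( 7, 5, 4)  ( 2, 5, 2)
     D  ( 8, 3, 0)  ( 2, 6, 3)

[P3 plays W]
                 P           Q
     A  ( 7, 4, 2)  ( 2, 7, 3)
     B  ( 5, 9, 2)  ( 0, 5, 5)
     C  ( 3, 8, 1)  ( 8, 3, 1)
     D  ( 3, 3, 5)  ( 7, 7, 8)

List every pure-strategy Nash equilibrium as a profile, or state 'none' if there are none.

PSNE = {(B,Q,Y)}

(A,P,X): not NE [P1→B gives 7>2; P2→Q gives 9>8; P3→Z gives 6>2]
(A,P,Y): not NE [P3→Z gives 6>2]
(A,P,Z): not NE [P1→B gives 9>0; P2→Q gives 8>7]
(A,P,W): not NE [P2→Q gives 7>4; P3→Z gives 6>2]
(A,Q,X): not NE [P1→D gives 10>5; P3→Z gives 9>2]
(A,Q,Y): not NE [P1→B gives 9>0; P2→P gives 9>6; P3→Z gives 9>7]
(A,Q,Z): not NE [P1→B gives 9>4]
(A,Q,W): not NE [P1→C gives 8>2; P3→Z gives 9>3]
(B,P,X): not NE [P2→Q gives 4>2; P3→Y gives 9>6]
(B,P,Y): not NE [P1→A gives 7>5; P2→Q gives 9>7]
(B,P,Z): not NE [P3→Y gives 9>2]
(B,P,W): not NE [P1→A gives 7>5; P3→Y gives 9>2]
(B,Q,X): not NE [P1→D gives 10>7; P3→Y gives 9>8]
(B,Q,Y): NE
(B,Q,Z): not NE [P2→P gives 4>0; P3→Y gives 9>3]
(B,Q,W): not NE [P1→C gives 8>0; P2→P gives 9>5; P3→Y gives 9>5]
(C,P,X): not NE [P1→B gives 7>6; P3→Z gives 4>3]
(C,P,Y): not NE [P1→A gives 7>4; P3→Z gives 4>1]
(C,P,Z): not NE [P1→B gives 9>7]
(C,P,W): not NE [P1→A gives 7>3; P3→Z gives 4>1]
(C,Q,X): not NE [P1→D gives 10>0; P3→Y gives 4>2]
(C,Q,Y): not NE [P1→B gives 9>7]
(C,Q,Z): not NE [P1→B gives 9>2; P3→Y gives 4>2]
(C,Q,W): not NE [P2→P gives 8>3; P3→Y gives 4>1]
(D,P,X): not NE [P1→B gives 7>5; P3→W gives 5>2]
(D,P,Y): not NE [P1→A gives 7>2; P2→Q gives 4>2; P3→W gives 5>2]
(D,P,Z): not NE [P1→B gives 9>8; P2→Q gives 6>3; P3→W gives 5>0]
(D,P,W): not NE [P1→A gives 7>3; P2→Q gives 7>3]
(D,Q,X): not NE [P2→P gives 4>0; P3→W gives 8>2]
(D,Q,Y): not NE [P1→B gives 9>3; P3→W gives 8>2]
(D,Q,Z): not NE [P1→B gives 9>2; P3→W gives 8>3]
(D,Q,W): not NE [P1→C gives 8>7]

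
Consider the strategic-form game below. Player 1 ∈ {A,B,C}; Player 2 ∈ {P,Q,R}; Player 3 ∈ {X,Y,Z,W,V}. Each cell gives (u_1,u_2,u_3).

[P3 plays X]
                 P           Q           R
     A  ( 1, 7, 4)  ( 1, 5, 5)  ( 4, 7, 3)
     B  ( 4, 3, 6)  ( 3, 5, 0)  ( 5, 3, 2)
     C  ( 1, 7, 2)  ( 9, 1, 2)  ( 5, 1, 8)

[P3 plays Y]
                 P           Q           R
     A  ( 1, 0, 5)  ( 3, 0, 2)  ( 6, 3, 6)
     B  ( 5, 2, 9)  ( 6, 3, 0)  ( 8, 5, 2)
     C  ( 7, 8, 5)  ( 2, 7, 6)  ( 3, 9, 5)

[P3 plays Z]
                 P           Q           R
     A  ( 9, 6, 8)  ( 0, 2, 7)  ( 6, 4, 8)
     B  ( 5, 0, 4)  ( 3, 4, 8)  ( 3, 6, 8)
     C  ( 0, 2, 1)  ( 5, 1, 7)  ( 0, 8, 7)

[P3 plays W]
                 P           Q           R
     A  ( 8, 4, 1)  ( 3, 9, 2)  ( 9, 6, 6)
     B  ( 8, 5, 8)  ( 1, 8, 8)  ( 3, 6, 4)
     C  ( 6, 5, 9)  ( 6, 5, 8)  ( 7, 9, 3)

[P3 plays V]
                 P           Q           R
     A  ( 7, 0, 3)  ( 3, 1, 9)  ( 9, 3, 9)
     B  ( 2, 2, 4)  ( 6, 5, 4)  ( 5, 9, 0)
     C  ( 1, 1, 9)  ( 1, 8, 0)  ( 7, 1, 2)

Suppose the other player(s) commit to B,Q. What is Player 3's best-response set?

u_3(X vs B,Q) = 0
u_3(Y vs B,Q) = 0
u_3(Z vs B,Q) = 8
u_3(W vs B,Q) = 8
u_3(V vs B,Q) = 4
max payoff 8 at {Z,W}

BR_3 = {Z,W}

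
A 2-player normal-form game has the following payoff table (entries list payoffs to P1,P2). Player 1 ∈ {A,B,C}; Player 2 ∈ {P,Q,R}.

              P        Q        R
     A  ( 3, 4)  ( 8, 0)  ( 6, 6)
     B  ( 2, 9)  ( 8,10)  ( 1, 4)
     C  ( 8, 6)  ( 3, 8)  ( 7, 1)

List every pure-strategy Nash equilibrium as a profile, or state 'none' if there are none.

Nash profiles: (B,Q)

(A,P): not NE [P1→C gives 8>3; P2→R gives 6>4]
(A,Q): not NE [P2→R gives 6>0]
(A,R): not NE [P1→C gives 7>6]
(B,P): not NE [P1→C gives 8>2; P2→Q gives 10>9]
(B,Q): NE
(B,R): not NE [P1→C gives 7>1; P2→Q gives 10>4]
(C,P): not NE [P2→Q gives 8>6]
(C,Q): not NE [P1→B gives 8>3]
(C,R): not NE [P2→Q gives 8>1]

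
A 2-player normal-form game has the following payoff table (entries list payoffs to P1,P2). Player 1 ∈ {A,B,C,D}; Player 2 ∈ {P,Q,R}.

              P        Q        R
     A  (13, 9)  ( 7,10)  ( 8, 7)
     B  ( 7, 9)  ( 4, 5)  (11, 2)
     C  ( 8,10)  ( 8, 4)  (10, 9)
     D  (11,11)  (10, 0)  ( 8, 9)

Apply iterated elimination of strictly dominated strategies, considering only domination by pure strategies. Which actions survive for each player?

Remaining: P1:{A,D} P2:{P,Q}

P2 drop R (P beats it: A:9>7 B:9>2 C:10>9 D:11>9)
P1 drop B (A beats it: P:13>7 Q:7>4)
P1 drop C (D beats it: P:11>8 Q:10>8)
P1→{A,D} P2→{P,Q}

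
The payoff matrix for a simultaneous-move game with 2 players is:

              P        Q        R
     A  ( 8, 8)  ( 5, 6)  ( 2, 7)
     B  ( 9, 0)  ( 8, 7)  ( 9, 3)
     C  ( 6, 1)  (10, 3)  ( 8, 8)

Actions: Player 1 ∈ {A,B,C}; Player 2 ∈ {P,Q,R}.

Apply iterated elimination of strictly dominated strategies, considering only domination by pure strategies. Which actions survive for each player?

Survivors P1:{B,C} P2:{Q,R}

P1 drop A (B beats it: P:9>8 Q:8>5 R:9>2)
P2 drop P (Q beats it: B:7>0 C:3>1)
P1→{B,C} P2→{Q,R}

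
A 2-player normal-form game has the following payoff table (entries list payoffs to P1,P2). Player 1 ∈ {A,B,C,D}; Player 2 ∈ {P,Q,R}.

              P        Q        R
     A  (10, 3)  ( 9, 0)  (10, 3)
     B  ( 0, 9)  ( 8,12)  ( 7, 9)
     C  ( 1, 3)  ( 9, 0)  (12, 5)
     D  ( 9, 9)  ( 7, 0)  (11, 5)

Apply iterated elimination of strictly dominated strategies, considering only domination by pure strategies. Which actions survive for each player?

P1 drop B (A beats it: P:10>0 Q:9>8 R:10>7)
P2 drop Q (P beats it: A:3>0 C:3>0 D:9>0)
P1→{A,C,D} P2→{P,R}

Remaining: P1:{A,C,D} P2:{P,R}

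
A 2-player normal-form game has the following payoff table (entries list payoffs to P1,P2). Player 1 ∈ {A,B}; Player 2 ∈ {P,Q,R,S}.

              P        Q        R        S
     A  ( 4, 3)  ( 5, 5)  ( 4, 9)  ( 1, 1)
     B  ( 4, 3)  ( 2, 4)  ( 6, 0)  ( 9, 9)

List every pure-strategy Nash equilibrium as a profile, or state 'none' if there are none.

NE set: (B,S)

(A,P): not NE [P2→R gives 9>3]
(A,Q): not NE [P2→R gives 9>5]
(A,R): not NE [P1→B gives 6>4]
(A,S): not NE [P1→B gives 9>1; P2→R gives 9>1]
(B,P): not NE [P2→S gives 9>3]
(B,Q): not NE [P1→A gives 5>2; P2→S gives 9>4]
(B,R): not NE [P2→S gives 9>0]
(B,S): NE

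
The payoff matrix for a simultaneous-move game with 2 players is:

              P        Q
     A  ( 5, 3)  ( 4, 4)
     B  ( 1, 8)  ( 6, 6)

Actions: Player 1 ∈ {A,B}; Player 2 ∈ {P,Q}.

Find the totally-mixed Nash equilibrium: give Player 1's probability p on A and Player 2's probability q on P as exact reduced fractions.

P1 indiff ⇒ q·5+(1-q)·4 = q·1+(1-q)·6 ⇒ q(4) = (1-q)(2) ⇒ q = 1/3
P2 indiff ⇒ p·3+(1-p)·8 = p·4+(1-p)·6 ⇒ p(-1) = (1-p)(-2) ⇒ p = 2/3

p=2/3, q=1/3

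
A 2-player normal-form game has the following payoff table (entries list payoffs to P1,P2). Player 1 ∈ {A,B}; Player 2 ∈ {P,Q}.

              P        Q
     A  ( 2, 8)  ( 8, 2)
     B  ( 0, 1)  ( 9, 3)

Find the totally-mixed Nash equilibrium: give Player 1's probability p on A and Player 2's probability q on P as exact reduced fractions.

P1 mixes 1/4 on A; P2 mixes 1/3 on P

P1 indiff ⇒ q·2+(1-q)·8 = q·0+(1-q)·9 ⇒ q(2) = (1-q)(1) ⇒ q = 1/3
P2 indiff ⇒ p·8+(1-p)·1 = p·2+(1-p)·3 ⇒ p(6) = (1-p)(2) ⇒ p = 1/4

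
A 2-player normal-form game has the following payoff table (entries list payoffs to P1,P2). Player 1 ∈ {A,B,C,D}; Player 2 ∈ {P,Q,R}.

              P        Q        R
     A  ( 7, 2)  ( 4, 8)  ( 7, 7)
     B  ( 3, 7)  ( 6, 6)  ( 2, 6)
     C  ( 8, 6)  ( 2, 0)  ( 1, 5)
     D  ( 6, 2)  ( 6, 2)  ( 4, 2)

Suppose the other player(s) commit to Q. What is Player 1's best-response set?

u_1(A vs Q) = 4
u_1(B vs Q) = 6
u_1(C vs Q) = 2
u_1(D vs Q) = 6
max payoff 6 at {B,D}

P1 best: {B,D}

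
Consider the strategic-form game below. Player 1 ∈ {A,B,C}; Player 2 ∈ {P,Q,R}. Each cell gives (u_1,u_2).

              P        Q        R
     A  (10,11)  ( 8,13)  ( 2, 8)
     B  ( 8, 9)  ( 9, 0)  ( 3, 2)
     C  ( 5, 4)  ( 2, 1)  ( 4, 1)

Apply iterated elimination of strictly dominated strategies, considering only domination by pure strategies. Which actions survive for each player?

Survivors P1:{A,B} P2:{P,Q}

P2 drop R (P beats it: A:11>8 B:9>2 C:4>1)
P1 drop C (A beats it: P:10>5 Q:8>2)
P1→{A,B} P2→{P,Q}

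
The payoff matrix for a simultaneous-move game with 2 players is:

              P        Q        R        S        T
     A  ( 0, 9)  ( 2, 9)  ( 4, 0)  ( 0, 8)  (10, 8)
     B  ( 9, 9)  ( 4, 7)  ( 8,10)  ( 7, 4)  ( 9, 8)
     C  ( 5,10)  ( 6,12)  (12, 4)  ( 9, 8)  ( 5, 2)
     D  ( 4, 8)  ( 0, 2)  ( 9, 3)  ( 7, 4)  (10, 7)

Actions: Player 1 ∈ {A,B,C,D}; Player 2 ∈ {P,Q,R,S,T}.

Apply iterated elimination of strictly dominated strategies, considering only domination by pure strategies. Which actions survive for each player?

IESDS → P1:{B,C} P2:{P,Q,R}

P2 drop S (P beats it: A:9>8 B:9>4 C:10>8 D:8>4)
P2 drop T (P beats it: A:9>8 B:9>8 C:10>2 D:8>7)
P1 drop A (B beats it: P:9>0 Q:4>2 R:8>4)
P1 drop D (C beats it: P:5>4 Q:6>0 R:12>9)
P1→{B,C} P2→{P,Q,R}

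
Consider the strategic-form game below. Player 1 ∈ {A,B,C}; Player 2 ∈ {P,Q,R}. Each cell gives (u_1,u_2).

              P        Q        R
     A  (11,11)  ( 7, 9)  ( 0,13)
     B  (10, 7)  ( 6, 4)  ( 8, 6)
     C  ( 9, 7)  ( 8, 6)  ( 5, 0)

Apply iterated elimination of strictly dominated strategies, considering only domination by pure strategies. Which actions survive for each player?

Survivors P1:{A,B} P2:{P,R}

P2 drop Q (P beats it: A:11>9 B:7>4 C:7>6)
P1 drop C (B beats it: P:10>9 R:8>5)
P1→{A,B} P2→{P,R}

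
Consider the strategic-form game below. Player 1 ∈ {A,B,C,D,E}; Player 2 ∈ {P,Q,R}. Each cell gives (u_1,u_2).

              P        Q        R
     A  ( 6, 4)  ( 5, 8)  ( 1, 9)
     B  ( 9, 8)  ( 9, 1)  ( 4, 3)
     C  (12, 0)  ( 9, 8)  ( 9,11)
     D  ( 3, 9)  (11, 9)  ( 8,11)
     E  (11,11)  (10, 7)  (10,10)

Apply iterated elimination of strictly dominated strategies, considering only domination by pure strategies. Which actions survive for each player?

Remaining: P1:{C,E} P2:{P,R}

P1 drop A (B beats it: P:9>6 Q:9>5 R:4>1)
P1 drop B (E beats it: P:11>9 Q:10>9 R:10>4)
P2 drop Q (R beats it: C:11>8 D:11>9 E:10>7)
P1 drop D (C beats it: P:12>3 R:9>8)
P1→{C,E} P2→{P,R}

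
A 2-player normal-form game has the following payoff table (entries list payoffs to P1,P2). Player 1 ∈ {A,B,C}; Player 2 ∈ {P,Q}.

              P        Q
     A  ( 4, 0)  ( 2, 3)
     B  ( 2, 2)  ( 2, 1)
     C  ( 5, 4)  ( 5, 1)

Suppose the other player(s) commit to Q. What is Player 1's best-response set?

P1 best: {C}

u_1(A vs Q) = 2
u_1(B vs Q) = 2
u_1(C vs Q) = 5
max payoff 5 at {C}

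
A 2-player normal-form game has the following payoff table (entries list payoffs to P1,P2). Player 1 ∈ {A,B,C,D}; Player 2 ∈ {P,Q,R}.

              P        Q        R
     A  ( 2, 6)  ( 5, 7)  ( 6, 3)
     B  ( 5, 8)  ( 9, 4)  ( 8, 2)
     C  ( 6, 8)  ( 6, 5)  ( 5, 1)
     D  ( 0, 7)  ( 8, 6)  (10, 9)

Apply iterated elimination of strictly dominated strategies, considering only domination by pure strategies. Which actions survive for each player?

P1 drop A (B beats it: P:5>2 Q:9>5 R:8>6)
P2 drop Q (P beats it: B:8>4 C:8>5 D:7>6)
P1→{B,C,D} P2→{P,R}

Remaining: P1:{B,C,D} P2:{P,R}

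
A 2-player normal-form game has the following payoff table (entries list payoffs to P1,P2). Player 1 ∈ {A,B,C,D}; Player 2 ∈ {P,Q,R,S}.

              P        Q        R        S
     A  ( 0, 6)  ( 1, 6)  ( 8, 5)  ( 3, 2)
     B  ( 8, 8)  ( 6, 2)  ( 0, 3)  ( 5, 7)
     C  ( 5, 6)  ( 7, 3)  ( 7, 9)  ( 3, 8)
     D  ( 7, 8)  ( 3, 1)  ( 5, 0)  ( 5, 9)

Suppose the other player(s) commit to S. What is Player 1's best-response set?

P1 best: {B,D}

u_1(A vs S) = 3
u_1(B vs S) = 5
u_1(C vs S) = 3
u_1(D vs S) = 5
max payoff 5 at {B,D}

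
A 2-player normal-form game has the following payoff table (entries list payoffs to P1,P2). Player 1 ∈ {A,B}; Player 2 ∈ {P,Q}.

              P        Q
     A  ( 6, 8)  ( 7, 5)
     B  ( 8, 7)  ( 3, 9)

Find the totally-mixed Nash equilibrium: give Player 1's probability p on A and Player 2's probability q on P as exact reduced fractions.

P1 indiff ⇒ q·6+(1-q)·7 = q·8+(1-q)·3 ⇒ q(-2) = (1-q)(-4) ⇒ q = 2/3
P2 indiff ⇒ p·8+(1-p)·7 = p·5+(1-p)·9 ⇒ p(3) = (1-p)(2) ⇒ p = 2/5

P1 mixes 2/5 on A; P2 mixes 2/3 on P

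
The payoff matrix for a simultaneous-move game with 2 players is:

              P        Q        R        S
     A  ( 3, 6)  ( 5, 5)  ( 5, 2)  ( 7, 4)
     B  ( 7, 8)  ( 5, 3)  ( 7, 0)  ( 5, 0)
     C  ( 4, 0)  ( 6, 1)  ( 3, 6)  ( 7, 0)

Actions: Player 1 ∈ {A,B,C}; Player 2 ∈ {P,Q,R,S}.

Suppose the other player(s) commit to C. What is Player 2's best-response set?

BR_2 = {R}

u_2(P vs C) = 0
u_2(Q vs C) = 1
u_2(R vs C) = 6
u_2(S vs C) = 0
max payoff 6 at {R}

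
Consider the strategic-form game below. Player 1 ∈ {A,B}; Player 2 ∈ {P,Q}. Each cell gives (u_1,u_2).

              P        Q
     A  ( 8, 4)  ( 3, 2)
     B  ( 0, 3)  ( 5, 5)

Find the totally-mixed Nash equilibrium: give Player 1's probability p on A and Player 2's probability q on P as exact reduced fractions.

p=1/2, q=1/5

P1 indiff ⇒ q·8+(1-q)·3 = q·0+(1-q)·5 ⇒ q(8) = (1-q)(2) ⇒ q = 1/5
P2 indiff ⇒ p·4+(1-p)·3 = p·2+(1-p)·5 ⇒ p(2) = (1-p)(2) ⇒ p = 1/2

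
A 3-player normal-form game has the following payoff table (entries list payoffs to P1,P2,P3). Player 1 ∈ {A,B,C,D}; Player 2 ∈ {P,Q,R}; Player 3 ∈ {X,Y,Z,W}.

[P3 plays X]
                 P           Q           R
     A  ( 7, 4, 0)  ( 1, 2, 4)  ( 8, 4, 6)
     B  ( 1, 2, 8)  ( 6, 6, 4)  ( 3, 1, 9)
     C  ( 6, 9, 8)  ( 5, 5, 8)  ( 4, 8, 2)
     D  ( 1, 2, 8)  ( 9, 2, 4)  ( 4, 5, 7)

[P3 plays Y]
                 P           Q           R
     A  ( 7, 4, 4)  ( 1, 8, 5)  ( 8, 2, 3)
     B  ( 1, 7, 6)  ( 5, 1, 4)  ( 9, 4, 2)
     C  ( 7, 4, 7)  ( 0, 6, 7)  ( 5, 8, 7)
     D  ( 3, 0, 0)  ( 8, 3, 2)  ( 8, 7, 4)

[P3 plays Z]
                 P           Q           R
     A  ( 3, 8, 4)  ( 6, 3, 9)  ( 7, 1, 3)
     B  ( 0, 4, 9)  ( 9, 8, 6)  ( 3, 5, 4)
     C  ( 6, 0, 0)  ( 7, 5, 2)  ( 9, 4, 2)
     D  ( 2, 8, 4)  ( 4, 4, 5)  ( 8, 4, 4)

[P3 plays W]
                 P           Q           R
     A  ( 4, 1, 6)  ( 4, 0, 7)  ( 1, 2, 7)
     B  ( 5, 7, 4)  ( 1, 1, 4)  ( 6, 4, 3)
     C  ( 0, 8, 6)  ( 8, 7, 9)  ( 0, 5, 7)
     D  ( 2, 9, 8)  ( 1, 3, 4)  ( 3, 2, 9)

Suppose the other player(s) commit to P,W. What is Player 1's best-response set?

u_1(A vs P,W) = 4
u_1(B vs P,W) = 5
u_1(C vs P,W) = 0
u_1(D vs P,W) = 2
max payoff 5 at {B}

P1 best: {B}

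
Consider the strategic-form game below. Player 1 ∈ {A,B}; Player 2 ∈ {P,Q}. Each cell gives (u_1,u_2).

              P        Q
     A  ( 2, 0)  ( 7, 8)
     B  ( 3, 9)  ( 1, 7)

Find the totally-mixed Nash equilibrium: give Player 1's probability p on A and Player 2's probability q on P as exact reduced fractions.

P1 indiff ⇒ q·2+(1-q)·7 = q·3+(1-q)·1 ⇒ q(-1) = (1-q)(-6) ⇒ q = 6/7
P2 indiff ⇒ p·0+(1-p)·9 = p·8+(1-p)·7 ⇒ p(-8) = (1-p)(-2) ⇒ p = 1/5

P1 mixes 1/5 on A; P2 mixes 6/7 on P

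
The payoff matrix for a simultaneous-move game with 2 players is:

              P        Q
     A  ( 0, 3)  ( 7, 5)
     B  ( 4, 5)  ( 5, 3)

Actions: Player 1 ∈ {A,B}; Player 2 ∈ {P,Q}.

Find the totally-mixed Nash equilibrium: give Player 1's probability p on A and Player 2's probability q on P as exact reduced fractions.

P1 indiff ⇒ q·0+(1-q)·7 = q·4+(1-q)·5 ⇒ q(-4) = (1-q)(-2) ⇒ q = 1/3
P2 indiff ⇒ p·3+(1-p)·5 = p·5+(1-p)·3 ⇒ p(-2) = (1-p)(-2) ⇒ p = 1/2

p=1/2, q=1/3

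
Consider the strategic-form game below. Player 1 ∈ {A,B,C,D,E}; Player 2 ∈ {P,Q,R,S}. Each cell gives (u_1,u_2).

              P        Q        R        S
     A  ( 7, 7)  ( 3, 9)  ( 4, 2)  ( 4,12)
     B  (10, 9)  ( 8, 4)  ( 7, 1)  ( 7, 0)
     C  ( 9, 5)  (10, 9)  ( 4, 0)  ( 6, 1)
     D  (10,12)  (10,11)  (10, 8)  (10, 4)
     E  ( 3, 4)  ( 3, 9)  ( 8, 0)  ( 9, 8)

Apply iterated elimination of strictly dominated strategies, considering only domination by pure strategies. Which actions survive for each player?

P1 drop A (B beats it: P:10>7 Q:8>3 R:7>4 S:7>4)
P1 drop E (D beats it: P:10>3 Q:10>3 R:10>8 S:10>9)
P2 drop R (P beats it: B:9>1 C:5>0 D:12>8)
P2 drop S (P beats it: B:9>0 C:5>1 D:12>4)
P1→{B,C,D} P2→{P,Q}

IESDS → P1:{B,C,D} P2:{P,Q}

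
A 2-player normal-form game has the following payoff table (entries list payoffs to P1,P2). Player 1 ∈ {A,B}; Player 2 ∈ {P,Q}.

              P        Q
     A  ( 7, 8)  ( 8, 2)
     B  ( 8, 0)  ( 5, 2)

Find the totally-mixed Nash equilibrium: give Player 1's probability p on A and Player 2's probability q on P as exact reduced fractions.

P1 indiff ⇒ q·7+(1-q)·8 = q·8+(1-q)·5 ⇒ q(-1) = (1-q)(-3) ⇒ q = 3/4
P2 indiff ⇒ p·8+(1-p)·0 = p·2+(1-p)·2 ⇒ p(6) = (1-p)(2) ⇒ p = 1/4

p=1/4, q=3/4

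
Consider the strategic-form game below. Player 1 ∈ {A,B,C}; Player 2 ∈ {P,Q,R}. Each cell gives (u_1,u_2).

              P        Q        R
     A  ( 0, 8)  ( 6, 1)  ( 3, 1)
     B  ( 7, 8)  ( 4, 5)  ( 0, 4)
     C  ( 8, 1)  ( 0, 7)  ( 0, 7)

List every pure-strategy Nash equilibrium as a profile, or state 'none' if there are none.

(A,P): not NE [P1→C gives 8>0]
(A,Q): not NE [P2→P gives 8>1]
(A,R): not NE [P2→P gives 8>1]
(B,P): not NE [P1→C gives 8>7]
(B,Q): not NE [P1→A gives 6>4; P2→P gives 8>5]
(B,R): not NE [P1→A gives 3>0; P2→P gives 8>4]
(C,P): not NE [P2→R gives 7>1]
(C,Q): not NE [P1→A gives 6>0]
(C,R): not NE [P1→A gives 3>0]

Equilibria: none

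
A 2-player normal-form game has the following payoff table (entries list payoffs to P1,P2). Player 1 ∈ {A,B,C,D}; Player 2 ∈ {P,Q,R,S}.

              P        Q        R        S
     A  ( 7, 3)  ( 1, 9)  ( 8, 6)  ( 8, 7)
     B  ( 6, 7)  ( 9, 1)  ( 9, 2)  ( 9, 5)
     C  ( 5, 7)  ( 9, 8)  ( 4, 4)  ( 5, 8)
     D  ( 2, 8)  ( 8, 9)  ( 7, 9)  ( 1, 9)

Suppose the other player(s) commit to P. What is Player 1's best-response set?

argmax u_1 = {A}

u_1(A vs P) = 7
u_1(B vs P) = 6
u_1(C vs P) = 5
u_1(D vs P) = 2
max payoff 7 at {A}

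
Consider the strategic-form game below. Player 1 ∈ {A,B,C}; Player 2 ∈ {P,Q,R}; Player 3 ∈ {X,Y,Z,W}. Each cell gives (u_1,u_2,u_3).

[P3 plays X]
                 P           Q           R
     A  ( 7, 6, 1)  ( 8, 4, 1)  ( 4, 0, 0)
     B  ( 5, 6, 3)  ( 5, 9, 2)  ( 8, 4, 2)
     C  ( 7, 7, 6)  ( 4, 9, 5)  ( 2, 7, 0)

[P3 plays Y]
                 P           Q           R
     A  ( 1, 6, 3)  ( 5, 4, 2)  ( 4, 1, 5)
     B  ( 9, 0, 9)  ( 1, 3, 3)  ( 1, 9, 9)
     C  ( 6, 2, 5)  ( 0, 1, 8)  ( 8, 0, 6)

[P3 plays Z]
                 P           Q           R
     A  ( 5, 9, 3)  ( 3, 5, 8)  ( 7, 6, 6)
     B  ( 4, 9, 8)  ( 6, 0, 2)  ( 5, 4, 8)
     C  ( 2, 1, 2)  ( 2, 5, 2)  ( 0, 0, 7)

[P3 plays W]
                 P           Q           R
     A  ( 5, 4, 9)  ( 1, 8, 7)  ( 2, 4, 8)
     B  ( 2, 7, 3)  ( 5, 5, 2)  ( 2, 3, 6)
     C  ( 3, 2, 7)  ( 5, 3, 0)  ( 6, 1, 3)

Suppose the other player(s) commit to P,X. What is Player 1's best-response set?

u_1(A vs P,X) = 7
u_1(B vs P,X) = 5
u_1(C vs P,X) = 7
max payoff 7 at {A,C}

argmax u_1 = {A,C}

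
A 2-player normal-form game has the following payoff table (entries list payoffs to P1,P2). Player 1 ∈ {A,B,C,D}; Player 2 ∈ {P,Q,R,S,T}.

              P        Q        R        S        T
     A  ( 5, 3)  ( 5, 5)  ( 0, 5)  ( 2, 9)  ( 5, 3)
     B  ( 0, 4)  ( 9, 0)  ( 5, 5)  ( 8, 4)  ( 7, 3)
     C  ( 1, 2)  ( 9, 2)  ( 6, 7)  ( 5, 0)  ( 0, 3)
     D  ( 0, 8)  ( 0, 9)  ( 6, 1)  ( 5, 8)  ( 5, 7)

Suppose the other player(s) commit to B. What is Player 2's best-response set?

u_2(P vs B) = 4
u_2(Q vs B) = 0
u_2(R vs B) = 5
u_2(S vs B) = 4
u_2(T vs B) = 3
max payoff 5 at {R}

P2 best: {R}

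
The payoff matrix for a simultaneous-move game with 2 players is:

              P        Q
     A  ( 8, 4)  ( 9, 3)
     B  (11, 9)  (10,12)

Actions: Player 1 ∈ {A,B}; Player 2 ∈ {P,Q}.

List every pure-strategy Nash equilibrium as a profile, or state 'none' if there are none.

(A,P): not NE [P1→B gives 11>8]
(A,Q): not NE [P1→B gives 10>9; P2→P gives 4>3]
(B,P): not NE [P2→Q gives 12>9]
(B,Q): NE

NE set: (B,Q)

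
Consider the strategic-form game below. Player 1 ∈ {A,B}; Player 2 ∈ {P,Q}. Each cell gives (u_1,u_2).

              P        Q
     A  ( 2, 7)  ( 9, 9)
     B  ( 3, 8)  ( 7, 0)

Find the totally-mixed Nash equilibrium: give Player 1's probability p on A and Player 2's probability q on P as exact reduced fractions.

p=4/5, q=2/3

P1 indiff ⇒ q·2+(1-q)·9 = q·3+(1-q)·7 ⇒ q(-1) = (1-q)(-2) ⇒ q = 2/3
P2 indiff ⇒ p·7+(1-p)·8 = p·9+(1-p)·0 ⇒ p(-2) = (1-p)(-8) ⇒ p = 4/5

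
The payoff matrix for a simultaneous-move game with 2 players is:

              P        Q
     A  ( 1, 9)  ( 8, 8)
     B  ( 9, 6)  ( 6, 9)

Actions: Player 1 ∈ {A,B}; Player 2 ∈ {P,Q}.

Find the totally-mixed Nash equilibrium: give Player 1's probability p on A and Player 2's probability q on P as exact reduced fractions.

p=3/4, q=1/5

P1 indiff ⇒ q·1+(1-q)·8 = q·9+(1-q)·6 ⇒ q(-8) = (1-q)(-2) ⇒ q = 1/5
P2 indiff ⇒ p·9+(1-p)·6 = p·8+(1-p)·9 ⇒ p(1) = (1-p)(3) ⇒ p = 3/4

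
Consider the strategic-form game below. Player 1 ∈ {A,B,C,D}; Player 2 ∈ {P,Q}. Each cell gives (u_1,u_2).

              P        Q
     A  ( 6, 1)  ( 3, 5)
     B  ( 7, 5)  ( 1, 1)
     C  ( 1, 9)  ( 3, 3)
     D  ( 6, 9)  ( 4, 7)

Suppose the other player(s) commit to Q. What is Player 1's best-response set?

u_1(A vs Q) = 3
u_1(B vs Q) = 1
u_1(C vs Q) = 3
u_1(D vs Q) = 4
max payoff 4 at {D}

argmax u_1 = {D}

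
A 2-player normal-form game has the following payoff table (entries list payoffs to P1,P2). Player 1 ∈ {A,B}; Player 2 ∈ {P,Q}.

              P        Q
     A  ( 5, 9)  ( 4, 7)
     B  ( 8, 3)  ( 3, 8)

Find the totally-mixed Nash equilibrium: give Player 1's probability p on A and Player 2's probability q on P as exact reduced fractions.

P1 indiff ⇒ q·5+(1-q)·4 = q·8+(1-q)·3 ⇒ q(-3) = (1-q)(-1) ⇒ q = 1/4
P2 indiff ⇒ p·9+(1-p)·3 = p·7+(1-p)·8 ⇒ p(2) = (1-p)(5) ⇒ p = 5/7

P1 mixes 5/7 on A; P2 mixes 1/4 on P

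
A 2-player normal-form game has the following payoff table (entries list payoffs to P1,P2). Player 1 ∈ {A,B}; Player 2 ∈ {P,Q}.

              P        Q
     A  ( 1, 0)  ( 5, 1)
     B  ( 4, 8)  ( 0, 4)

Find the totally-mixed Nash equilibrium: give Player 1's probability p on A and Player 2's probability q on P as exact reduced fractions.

(p,q) = (4/5, 5/8)

P1 indiff ⇒ q·1+(1-q)·5 = q·4+(1-q)·0 ⇒ q(-3) = (1-q)(-5) ⇒ q = 5/8
P2 indiff ⇒ p·0+(1-p)·8 = p·1+(1-p)·4 ⇒ p(-1) = (1-p)(-4) ⇒ p = 4/5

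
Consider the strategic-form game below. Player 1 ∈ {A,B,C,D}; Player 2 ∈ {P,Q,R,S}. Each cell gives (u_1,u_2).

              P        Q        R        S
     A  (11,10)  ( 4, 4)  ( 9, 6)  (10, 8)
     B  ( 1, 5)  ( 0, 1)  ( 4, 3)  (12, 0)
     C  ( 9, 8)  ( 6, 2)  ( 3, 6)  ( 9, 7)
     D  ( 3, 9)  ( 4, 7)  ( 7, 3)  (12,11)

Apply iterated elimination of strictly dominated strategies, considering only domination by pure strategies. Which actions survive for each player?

Survivors P1:{A,B,D} P2:{P,S}

P2 drop Q (P beats it: A:10>4 B:5>1 C:8>2 D:9>7)
P1 drop C (A beats it: P:11>9 R:9>3 S:10>9)
P2 drop R (P beats it: A:10>6 B:5>3 D:9>3)
P1→{A,B,D} P2→{P,S}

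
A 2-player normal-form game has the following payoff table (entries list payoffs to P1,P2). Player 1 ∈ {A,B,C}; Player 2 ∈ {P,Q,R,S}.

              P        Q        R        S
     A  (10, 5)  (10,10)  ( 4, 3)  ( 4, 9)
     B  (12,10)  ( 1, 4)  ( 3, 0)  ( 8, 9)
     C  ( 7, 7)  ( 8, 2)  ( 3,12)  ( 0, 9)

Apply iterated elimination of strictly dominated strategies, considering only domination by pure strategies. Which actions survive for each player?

IESDS → P1:{A,B} P2:{P,Q,S}

P1 drop C (A beats it: P:10>7 Q:10>8 R:4>3 S:4>0)
P2 drop R (P beats it: A:5>3 B:10>0)
P1→{A,B} P2→{P,Q,S}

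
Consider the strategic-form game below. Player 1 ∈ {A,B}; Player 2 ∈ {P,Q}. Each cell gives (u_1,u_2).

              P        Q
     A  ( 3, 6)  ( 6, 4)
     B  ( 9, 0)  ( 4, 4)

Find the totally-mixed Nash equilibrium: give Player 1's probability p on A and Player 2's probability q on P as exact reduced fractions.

P1 indiff ⇒ q·3+(1-q)·6 = q·9+(1-q)·4 ⇒ q(-6) = (1-q)(-2) ⇒ q = 1/4
P2 indiff ⇒ p·6+(1-p)·0 = p·4+(1-p)·4 ⇒ p(2) = (1-p)(4) ⇒ p = 2/3

(p,q) = (2/3, 1/4)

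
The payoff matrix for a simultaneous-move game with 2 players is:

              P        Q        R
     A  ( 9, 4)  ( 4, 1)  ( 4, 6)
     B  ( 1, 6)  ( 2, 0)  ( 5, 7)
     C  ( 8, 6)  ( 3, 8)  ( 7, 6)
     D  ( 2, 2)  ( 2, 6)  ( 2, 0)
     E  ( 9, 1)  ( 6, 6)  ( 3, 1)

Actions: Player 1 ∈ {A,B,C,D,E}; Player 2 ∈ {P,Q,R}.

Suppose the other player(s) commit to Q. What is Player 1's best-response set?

P1 best: {E}

u_1(A vs Q) = 4
u_1(B vs Q) = 2
u_1(C vs Q) = 3
u_1(D vs Q) = 2
u_1(E vs Q) = 6
max payoff 6 at {E}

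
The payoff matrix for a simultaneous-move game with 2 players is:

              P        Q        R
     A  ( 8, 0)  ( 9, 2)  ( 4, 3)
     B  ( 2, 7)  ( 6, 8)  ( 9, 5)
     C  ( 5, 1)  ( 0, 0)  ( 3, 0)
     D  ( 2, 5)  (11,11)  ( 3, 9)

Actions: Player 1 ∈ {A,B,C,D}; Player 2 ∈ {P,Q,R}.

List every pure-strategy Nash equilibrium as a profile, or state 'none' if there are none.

PSNE = {(D,Q)}

(A,P): not NE [P2→R gives 3>0]
(A,Q): not NE [P1→D gives 11>9; P2→R gives 3>2]
(A,R): not NE [P1→B gives 9>4]
(B,P): not NE [P1→A gives 8>2; P2→Q gives 8>7]
(B,Q): not NE [P1→D gives 11>6]
(B,R): not NE [P2→Q gives 8>5]
(C,P): not NE [P1→A gives 8>5]
(C,Q): not NE [P1→D gives 11>0; P2→P gives 1>0]
(C,R): not NE [P1→B gives 9>3; P2→P gives 1>0]
(D,P): not NE [P1→A gives 8>2; P2→Q gives 11>5]
(D,Q): NE
(D,R): not NE [P1→B gives 9>3; P2→Q gives 11>9]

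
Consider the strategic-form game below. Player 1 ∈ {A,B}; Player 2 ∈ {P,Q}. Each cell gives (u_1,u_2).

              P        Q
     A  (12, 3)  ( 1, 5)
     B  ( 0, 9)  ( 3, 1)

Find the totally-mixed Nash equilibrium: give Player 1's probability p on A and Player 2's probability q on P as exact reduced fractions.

P1 indiff ⇒ q·12+(1-q)·1 = q·0+(1-q)·3 ⇒ q(12) = (1-q)(2) ⇒ q = 1/7
P2 indiff ⇒ p·3+(1-p)·9 = p·5+(1-p)·1 ⇒ p(-2) = (1-p)(-8) ⇒ p = 4/5

p=4/5, q=1/7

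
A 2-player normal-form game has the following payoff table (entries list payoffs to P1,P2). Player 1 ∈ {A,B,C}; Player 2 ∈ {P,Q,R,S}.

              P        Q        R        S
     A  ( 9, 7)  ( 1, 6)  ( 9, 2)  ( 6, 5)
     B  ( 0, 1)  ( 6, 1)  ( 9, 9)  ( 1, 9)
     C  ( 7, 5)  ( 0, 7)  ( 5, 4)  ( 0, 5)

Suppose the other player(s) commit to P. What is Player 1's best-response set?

u_1(A vs P) = 9
u_1(B vs P) = 0
u_1(C vs P) = 7
max payoff 9 at {A}

BR_1 = {A}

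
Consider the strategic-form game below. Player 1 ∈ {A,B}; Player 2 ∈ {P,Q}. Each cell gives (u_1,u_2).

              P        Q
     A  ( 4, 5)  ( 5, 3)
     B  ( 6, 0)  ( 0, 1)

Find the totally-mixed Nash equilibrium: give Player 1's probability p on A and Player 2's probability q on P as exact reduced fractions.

p=1/3, q=5/7

P1 indiff ⇒ q·4+(1-q)·5 = q·6+(1-q)·0 ⇒ q(-2) = (1-q)(-5) ⇒ q = 5/7
P2 indiff ⇒ p·5+(1-p)·0 = p·3+(1-p)·1 ⇒ p(2) = (1-p)(1) ⇒ p = 1/3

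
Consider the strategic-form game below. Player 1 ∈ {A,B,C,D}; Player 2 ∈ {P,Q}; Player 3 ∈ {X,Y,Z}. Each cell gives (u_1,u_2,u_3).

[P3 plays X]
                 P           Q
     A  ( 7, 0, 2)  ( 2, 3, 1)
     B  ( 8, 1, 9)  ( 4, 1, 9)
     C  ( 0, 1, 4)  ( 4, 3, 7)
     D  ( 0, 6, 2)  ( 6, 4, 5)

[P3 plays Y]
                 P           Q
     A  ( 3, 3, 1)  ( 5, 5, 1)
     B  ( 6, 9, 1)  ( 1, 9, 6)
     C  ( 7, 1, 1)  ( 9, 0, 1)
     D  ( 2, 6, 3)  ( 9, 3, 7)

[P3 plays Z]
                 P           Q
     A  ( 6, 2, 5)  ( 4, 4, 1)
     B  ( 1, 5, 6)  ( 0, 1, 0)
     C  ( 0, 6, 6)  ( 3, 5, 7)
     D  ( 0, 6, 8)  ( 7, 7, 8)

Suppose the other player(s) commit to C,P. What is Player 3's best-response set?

P3 best: {Z}

u_3(X vs C,P) = 4
u_3(Y vs C,P) = 1
u_3(Z vs C,P) = 6
max payoff 6 at {Z}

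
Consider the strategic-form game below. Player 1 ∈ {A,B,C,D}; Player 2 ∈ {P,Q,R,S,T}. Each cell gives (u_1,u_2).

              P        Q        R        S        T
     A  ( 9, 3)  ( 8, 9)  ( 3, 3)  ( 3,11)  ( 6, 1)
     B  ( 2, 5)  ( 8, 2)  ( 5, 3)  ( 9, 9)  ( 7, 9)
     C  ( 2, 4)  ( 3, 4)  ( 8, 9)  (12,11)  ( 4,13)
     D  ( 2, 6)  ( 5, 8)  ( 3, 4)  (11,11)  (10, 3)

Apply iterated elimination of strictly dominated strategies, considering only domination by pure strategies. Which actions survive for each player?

Remaining: P1:{C,D} P2:{S,T}

P2 drop P (S beats it: A:11>3 B:9>5 C:11>4 D:11>6)
P2 drop Q (S beats it: A:11>9 B:9>2 C:11>4 D:11>8)
P1 drop A (B beats it: R:5>3 S:9>3 T:7>6)
P2 drop R (S beats it: B:9>3 C:11>9 D:11>4)
P1 drop B (D beats it: S:11>9 T:10>7)
P1→{C,D} P2→{S,T}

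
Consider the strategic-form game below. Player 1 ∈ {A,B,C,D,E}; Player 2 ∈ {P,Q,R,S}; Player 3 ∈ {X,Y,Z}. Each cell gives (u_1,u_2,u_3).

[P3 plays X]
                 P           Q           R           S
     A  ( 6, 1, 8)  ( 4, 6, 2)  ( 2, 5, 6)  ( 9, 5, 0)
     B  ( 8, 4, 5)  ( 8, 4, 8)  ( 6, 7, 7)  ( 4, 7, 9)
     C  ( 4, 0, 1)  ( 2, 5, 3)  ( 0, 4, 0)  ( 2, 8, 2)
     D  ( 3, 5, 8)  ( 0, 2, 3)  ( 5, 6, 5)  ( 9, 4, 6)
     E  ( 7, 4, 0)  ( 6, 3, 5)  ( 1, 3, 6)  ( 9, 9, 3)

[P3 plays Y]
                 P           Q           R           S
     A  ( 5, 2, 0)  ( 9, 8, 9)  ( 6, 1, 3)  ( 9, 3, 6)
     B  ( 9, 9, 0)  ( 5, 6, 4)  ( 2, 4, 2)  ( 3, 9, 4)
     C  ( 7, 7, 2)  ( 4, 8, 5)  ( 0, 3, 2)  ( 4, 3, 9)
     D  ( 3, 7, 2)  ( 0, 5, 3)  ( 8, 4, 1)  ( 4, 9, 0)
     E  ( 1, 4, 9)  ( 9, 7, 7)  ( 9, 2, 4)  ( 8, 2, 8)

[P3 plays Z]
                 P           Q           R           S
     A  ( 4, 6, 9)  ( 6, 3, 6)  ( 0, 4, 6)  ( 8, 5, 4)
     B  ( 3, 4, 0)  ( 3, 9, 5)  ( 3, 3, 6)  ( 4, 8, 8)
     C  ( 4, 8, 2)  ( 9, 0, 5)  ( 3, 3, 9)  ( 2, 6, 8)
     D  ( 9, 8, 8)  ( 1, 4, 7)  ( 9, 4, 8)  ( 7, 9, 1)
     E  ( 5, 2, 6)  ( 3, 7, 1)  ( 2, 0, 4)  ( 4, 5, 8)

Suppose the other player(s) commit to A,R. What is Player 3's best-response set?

u_3(X vs A,R) = 6
u_3(Y vs A,R) = 3
u_3(Z vs A,R) = 6
max payoff 6 at {X,Z}

argmax u_3 = {X,Z}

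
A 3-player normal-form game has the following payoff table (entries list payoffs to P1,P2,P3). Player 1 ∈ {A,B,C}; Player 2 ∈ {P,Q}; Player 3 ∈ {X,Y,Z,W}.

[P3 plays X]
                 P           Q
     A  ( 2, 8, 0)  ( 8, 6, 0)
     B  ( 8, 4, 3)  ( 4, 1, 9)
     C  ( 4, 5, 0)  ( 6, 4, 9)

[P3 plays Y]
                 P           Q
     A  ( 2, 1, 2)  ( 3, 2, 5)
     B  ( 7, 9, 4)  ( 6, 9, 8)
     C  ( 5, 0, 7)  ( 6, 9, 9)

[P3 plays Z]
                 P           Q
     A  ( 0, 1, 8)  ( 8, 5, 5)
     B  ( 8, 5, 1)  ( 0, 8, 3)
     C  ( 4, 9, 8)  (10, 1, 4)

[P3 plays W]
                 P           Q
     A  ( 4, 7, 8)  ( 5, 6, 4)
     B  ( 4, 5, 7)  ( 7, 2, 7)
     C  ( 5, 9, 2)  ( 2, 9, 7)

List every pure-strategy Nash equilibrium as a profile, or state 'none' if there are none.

(A,P,X): not NE [P1→B gives 8>2; P3→W gives 8>0]
(A,P,Y): not NE [P1→B gives 7>2; P2→Q gives 2>1; P3→W gives 8>2]
(A,P,Z): not NE [P1→B gives 8>0; P2→Q gives 5>1]
(A,P,W): not NE [P1→C gives 5>4]
(A,Q,X): not NE [P2→P gives 8>6; P3→Z gives 5>0]
(A,Q,Y): not NE [P1→C gives 6>3]
(A,Q,Z): not NE [P1→C gives 10>8]
(A,Q,W): not NE [P1→B gives 7>5; P2→P gives 7>6; P3→Z gives 5>4]
(B,P,X): not NE [P3→W gives 7>3]
(B,P,Y): not NE [P3→W gives 7>4]
(B,P,Z): not NE [P2→Q gives 8>5; P3→W gives 7>1]
(B,P,W): not NE [P1→C gives 5>4]
(B,Q,X): not NE [P1→A gives 8>4; P2→P gives 4>1]
(B,Q,Y): not NE [P3→X gives 9>8]
(B,Q,Z): not NE [P1→C gives 10>0; P3→X gives 9>3]
(B,Q,W): not NE [P2→P gives 5>2; P3→X gives 9>7]
(C,P,X): not NE [P1→B gives 8>4; P3→Z gives 8>0]
(C,P,Y): not NE [P1→B gives 7>5; P2→Q gives 9>0; P3→Z gives 8>7]
(C,P,Z): not NE [P1→B gives 8>4]
(C,P,W): not NE [P3→Z gives 8>2]
(C,Q,X): not NE [P1→A gives 8>6; P2→P gives 5>4]
(C,Q,Y): NE
(C,Q,Z): not NE [P2→P gives 9>1; P3→Y gives 9>4]
(C,Q,W): not NE [P1→B gives 7>2; P3→Y gives 9>7]

NE set: (C,Q,Y)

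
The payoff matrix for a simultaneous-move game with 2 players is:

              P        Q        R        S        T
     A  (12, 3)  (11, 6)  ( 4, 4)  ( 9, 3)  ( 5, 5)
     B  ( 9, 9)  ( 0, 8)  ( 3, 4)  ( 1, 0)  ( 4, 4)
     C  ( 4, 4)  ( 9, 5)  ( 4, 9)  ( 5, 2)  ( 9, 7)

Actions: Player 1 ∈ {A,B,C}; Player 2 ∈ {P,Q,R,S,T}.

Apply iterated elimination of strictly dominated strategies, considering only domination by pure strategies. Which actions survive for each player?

Survivors P1:{A,C} P2:{Q,R,T}

P1 drop B (A beats it: P:12>9 Q:11>0 R:4>3 S:9>1 T:5>4)
P2 drop P (Q beats it: A:6>3 C:5>4)
P2 drop S (Q beats it: A:6>3 C:5>2)
P1→{A,C} P2→{Q,R,T}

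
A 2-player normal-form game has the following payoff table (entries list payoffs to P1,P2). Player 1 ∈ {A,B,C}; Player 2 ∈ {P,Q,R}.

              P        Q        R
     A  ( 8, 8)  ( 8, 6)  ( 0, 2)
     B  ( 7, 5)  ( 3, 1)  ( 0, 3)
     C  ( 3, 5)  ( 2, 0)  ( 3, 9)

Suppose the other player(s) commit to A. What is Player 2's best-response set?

u_2(P vs A) = 8
u_2(Q vs A) = 6
u_2(R vs A) = 2
max payoff 8 at {P}

P2 best: {P}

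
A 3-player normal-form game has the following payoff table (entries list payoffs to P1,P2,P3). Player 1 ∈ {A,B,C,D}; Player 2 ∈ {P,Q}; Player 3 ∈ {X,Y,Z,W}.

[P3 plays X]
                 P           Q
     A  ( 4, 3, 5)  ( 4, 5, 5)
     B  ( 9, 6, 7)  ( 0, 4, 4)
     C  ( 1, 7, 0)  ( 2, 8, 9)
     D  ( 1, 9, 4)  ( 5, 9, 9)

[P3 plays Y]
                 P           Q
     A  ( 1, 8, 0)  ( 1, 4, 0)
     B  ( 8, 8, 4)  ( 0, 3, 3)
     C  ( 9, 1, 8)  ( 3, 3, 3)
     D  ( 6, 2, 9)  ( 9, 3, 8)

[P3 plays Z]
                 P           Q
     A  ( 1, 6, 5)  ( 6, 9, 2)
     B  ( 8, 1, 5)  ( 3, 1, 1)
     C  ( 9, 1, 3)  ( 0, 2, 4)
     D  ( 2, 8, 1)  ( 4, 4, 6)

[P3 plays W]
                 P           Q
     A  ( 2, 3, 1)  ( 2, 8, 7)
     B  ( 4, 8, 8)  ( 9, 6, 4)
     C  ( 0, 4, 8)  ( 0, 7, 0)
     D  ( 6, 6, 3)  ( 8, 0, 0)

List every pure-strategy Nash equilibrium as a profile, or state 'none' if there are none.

(A,P,X): not NE [P1→B gives 9>4; P2→Q gives 5>3]
(A,P,Y): not NE [P1→C gives 9>1; P3→Z gives 5>0]
(A,P,Z): not NE [P1→C gives 9>1; P2→Q gives 9>6]
(A,P,W): not NE [P1→D gives 6>2; P2→Q gives 8>3; P3→Z gives 5>1]
(A,Q,X): not NE [P1→D gives 5>4; P3→W gives 7>5]
(A,Q,Y): not NE [P1→D gives 9>1; P2→P gives 8>4; P3→W gives 7>0]
(A,Q,Z): not NE [P3→W gives 7>2]
(A,Q,W): not NE [P1→B gives 9>2]
(B,P,X): not NE [P3→W gives 8>7]
(B,P,Y): not NE [P1→C gives 9>8; P3→W gives 8>4]
(B,P,Z): not NE [P1→C gives 9>8; P3→W gives 8>5]
(B,P,W): not NE [P1→D gives 6>4]
(B,Q,X): not NE [P1→D gives 5>0; P2→P gives 6>4]
(B,Q,Y): not NE [P1→D gives 9>0; P2→P gives 8>3; P3→W gives 4>3]
(B,Q,Z): not NE [P1→A gives 6>3; P3→W gives 4>1]
(B,Q,W): not NE [P2→P gives 8>6]
(C,P,X): not NE [P1→B gives 9>1; P2→Q gives 8>7; P3→W gives 8>0]
(C,P,Y): not NE [P2→Q gives 3>1]
(C,P,Z): not NE [P2→Q gives 2>1; P3→W gives 8>3]
(C,P,W): not NE [P1→D gives 6>0; P2→Q gives 7>4]
(C,Q,X): not NE [P1→D gives 5>2]
(C,Q,Y): not NE [P1→D gives 9>3; P3→X gives 9>3]
(C,Q,Z): not NE [P1→A gives 6>0; P3→X gives 9>4]
(C,Q,W): not NE [P1→B gives 9>0; P3→X gives 9>0]
(D,P,X): not NE [P1→B gives 9>1; P3→Y gives 9>4]
(D,P,Y): not NE [P1→C gives 9>6; P2→Q gives 3>2]
(D,P,Z): not NE [P1→C gives 9>2; P3→Y gives 9>1]
(D,P,W): not NE [P3→Y gives 9>3]
(D,Q,X): NE
(D,Q,Y): not NE [P3→X gives 9>8]
(D,Q,Z): not NE [P1→A gives 6>4; P2→P gives 8>4; P3→X gives 9>6]
(D,Q,W): not NE [P1→B gives 9>8; P2→P gives 6>0; P3→X gives 9>0]

Nash profiles: (D,Q,X)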